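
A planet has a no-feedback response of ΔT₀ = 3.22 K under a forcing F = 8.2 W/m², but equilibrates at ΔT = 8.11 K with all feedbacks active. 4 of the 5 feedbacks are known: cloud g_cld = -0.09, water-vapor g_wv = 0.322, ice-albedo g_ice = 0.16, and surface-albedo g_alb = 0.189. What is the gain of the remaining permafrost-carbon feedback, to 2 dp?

0.02

Amplification A = ΔT/ΔT₀ = 8.11/3.22 = 2.519.
Total gain g = 1 − 1/A = 1 − 1/2.519 = 0.603.
Known gains sum to -0.09 + 0.322 + 0.16 + 0.189 = 0.581.
g_pf = 0.603 − 0.581 = 0.02.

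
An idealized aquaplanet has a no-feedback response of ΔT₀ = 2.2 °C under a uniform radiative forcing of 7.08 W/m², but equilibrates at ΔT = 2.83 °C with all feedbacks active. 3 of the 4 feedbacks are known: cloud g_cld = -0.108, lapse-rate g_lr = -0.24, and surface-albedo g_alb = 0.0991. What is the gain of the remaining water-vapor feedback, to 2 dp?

Amplification A = ΔT/ΔT₀ = 2.83/2.2 = 1.286.
Total gain g = 1 − 1/A = 1 − 1/1.286 = 0.2224.
Known gains sum to -0.108 − 0.24 + 0.0991 = -0.2489.
g_wv = 0.2224 + 0.2489 = 0.47.

0.47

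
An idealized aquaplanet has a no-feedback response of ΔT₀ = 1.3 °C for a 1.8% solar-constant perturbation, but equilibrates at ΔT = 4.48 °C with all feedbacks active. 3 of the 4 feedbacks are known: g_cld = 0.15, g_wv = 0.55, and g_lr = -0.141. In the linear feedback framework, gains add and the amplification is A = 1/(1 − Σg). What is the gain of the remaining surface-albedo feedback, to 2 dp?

0.15

Amplification A = ΔT/ΔT₀ = 4.48/1.3 = 3.446.
Total gain g = 1 − 1/A = 1 − 1/3.446 = 0.7098.
Known gains sum to 0.15 + 0.55 − 0.141 = 0.559.
g_alb = 0.7098 − 0.559 = 0.15.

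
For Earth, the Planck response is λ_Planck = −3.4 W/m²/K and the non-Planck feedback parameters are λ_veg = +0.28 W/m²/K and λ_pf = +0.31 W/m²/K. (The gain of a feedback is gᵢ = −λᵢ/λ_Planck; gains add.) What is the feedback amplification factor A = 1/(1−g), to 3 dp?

1.210

Convert to gains: g_veg = 0.28/3.4 = 0.08235; g_pf = 0.31/3.4 = 0.09118.
Total gain g = 0.17353.
A = 1/(1 − 0.17353) = 1.210.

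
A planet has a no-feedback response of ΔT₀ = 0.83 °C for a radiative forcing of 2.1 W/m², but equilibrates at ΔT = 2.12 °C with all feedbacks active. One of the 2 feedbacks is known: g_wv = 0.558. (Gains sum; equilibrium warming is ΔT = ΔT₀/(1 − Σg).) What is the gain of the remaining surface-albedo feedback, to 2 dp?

Amplification A = ΔT/ΔT₀ = 2.12/0.83 = 2.554.
Total gain g = 1 − 1/A = 1 − 1/2.554 = 0.6085.
The known gain is 0.558.
g_alb = 0.6085 − 0.558 = 0.05.

0.05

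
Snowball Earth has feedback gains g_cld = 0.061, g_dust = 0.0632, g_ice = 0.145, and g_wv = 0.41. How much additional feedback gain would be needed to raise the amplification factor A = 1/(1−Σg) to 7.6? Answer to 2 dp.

0.19

Current total gain = 0.6792.
Target gain for A = 7.6: g* = 1 − 1/7.6 = 0.8684.
Additional gain needed = 0.8684 − 0.6792 = 0.19.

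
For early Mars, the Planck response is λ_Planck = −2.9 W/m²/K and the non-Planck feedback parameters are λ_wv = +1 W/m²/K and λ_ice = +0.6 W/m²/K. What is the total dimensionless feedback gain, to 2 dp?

Convert to gains: g_wv = 1/2.9 = 0.3448; g_ice = 0.6/2.9 = 0.2069.
Total gain g = 0.5517.

0.55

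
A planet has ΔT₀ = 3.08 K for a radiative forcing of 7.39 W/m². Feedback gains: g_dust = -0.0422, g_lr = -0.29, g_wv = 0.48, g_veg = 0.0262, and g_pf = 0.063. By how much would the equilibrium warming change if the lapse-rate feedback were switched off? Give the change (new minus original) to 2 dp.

2.47 K

Original: g = 0.237, ΔT = 3.08/(1−0.237) = 4.0367 K.
Without lapse-rate: g' = 0.527, ΔT' = 3.08/(1−0.527) = 6.5116 K.
Change = 6.5116 − 4.0367 = 2.47 K.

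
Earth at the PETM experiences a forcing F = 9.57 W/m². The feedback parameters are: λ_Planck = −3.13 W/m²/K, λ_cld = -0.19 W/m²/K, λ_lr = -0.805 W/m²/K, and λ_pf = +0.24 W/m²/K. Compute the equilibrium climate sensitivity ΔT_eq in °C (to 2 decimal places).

2.46 °C

Net feedback parameter λ = (−3.13) + (-0.19) + (-0.805) + (+0.24) = -3.885 W/m²/K.
ΔT = −F/λ = −9.57/(-3.885) = 2.46 °C.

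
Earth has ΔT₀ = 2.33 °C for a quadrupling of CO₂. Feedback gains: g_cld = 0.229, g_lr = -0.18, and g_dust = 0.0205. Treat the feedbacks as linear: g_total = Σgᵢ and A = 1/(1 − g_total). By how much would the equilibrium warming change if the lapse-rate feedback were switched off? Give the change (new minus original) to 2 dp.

Original: g = 0.0695, ΔT = 2.33/(1−0.0695) = 2.5040 °C.
Without lapse-rate: g' = 0.2495, ΔT' = 2.33/(1−0.2495) = 3.1046 °C.
Change = 3.1046 − 2.5040 = 0.60 °C.

0.60 °C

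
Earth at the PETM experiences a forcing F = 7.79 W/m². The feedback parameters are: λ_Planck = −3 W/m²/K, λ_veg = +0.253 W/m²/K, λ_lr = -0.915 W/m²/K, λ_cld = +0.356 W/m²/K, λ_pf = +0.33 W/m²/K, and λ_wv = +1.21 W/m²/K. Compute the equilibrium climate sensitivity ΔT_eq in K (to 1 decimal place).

Net feedback parameter λ = (−3) + (+0.253) + (-0.915) + (+0.356) + (+0.33) + (+1.21) = -1.766 W/m²/K.
ΔT = −F/λ = −7.79/(-1.766) = 4.4 K.

4.4 K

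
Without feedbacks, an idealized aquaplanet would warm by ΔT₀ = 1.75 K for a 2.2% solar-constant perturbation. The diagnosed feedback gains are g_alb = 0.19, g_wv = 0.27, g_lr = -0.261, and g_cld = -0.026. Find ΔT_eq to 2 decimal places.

2.12 K

Total gain g = 0.19 + 0.27 − 0.261 − 0.026 = 0.173.
Amplification A = 1/(1 − 0.173) = 1.209.
ΔT = 1.75 × 1.209 = 2.12 K.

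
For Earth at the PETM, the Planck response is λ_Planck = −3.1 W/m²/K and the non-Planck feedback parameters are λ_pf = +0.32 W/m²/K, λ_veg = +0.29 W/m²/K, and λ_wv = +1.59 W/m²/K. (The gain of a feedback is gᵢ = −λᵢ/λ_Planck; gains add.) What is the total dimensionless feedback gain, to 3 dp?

0.710

Convert to gains: g_pf = 0.32/3.1 = 0.1032; g_veg = 0.29/3.1 = 0.09355; g_wv = 1.59/3.1 = 0.5129.
Total gain g = 0.70965.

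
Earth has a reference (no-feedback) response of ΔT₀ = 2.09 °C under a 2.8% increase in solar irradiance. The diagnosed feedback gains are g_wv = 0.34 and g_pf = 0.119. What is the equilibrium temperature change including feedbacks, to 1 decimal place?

Total gain g = 0.34 + 0.119 = 0.459.
Amplification A = 1/(1 − 0.459) = 1.848.
ΔT = 2.09 × 1.848 = 3.9 °C.

3.9 °C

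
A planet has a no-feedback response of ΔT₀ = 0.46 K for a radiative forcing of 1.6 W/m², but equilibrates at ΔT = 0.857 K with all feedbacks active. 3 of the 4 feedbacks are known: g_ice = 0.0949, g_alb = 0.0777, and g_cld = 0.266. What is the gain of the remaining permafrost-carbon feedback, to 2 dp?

Amplification A = ΔT/ΔT₀ = 0.857/0.46 = 1.863.
Total gain g = 1 − 1/A = 1 − 1/1.863 = 0.4632.
Known gains sum to 0.0949 + 0.0777 + 0.266 = 0.4386.
g_pf = 0.4632 − 0.4386 = 0.02.

0.02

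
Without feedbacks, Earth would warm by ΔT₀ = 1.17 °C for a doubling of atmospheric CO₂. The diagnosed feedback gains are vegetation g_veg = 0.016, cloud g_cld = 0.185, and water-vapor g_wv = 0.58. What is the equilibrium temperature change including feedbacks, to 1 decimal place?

5.3 °C

Total gain g = 0.016 + 0.185 + 0.58 = 0.781.
Amplification A = 1/(1 − 0.781) = 4.566.
ΔT = 1.17 × 4.566 = 5.3 °C.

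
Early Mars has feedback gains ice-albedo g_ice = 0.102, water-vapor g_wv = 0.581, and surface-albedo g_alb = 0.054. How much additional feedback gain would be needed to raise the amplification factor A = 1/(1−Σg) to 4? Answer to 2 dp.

Current total gain = 0.737.
Target gain for A = 4: g* = 1 − 1/4 = 0.75.
Additional gain needed = 0.75 − 0.737 = 0.01.

0.01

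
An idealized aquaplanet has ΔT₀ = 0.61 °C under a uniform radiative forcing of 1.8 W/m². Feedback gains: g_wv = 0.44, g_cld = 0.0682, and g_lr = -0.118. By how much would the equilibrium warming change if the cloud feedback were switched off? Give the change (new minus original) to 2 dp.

Original: g = 0.3902, ΔT = 0.61/(1−0.3902) = 1.0003 °C.
Without cloud: g' = 0.322, ΔT' = 0.61/(1−0.322) = 0.8997 °C.
Change = 0.8997 − 1.0003 = -0.10 °C.

-0.10 °C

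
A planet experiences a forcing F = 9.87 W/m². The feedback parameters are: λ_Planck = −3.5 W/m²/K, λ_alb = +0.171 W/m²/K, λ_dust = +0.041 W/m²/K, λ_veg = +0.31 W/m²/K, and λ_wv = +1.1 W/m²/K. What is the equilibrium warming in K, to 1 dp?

5.3 K

Net feedback parameter λ = (−3.5) + (+0.171) + (+0.041) + (+0.31) + (+1.1) = -1.878 W/m²/K.
ΔT = −F/λ = −9.87/(-1.878) = 5.3 K.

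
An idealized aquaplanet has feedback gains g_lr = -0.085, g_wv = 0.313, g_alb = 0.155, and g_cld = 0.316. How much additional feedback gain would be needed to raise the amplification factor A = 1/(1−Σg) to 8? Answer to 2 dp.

Current total gain = 0.699.
Target gain for A = 8: g* = 1 − 1/8 = 0.875.
Additional gain needed = 0.875 − 0.699 = 0.18.

0.18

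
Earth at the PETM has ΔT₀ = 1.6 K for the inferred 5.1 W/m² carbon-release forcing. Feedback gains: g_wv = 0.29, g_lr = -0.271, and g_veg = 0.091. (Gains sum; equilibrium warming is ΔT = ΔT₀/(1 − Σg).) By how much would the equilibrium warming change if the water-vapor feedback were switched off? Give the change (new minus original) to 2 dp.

-0.44 K

Original: g = 0.11, ΔT = 1.6/(1−0.11) = 1.7978 K.
Without water-vapor: g' = -0.18, ΔT' = 1.6/(1+0.18) = 1.3559 K.
Change = 1.3559 − 1.7978 = -0.44 K.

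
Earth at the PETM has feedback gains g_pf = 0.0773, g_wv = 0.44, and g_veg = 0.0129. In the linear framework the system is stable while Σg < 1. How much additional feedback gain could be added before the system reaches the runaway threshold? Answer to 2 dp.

Current total gain = 0.0773 + 0.44 + 0.0129 = 0.5302.
Margin to runaway = 1 − 0.5302 = 0.47.

0.47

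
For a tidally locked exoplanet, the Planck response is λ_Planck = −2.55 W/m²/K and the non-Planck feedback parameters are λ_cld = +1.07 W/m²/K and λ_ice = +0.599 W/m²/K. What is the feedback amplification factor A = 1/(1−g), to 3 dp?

2.894

Convert to gains: g_cld = 1.07/2.55 = 0.4196; g_ice = 0.599/2.55 = 0.2349.
Total gain g = 0.6545.
A = 1/(1 − 0.6545) = 2.894.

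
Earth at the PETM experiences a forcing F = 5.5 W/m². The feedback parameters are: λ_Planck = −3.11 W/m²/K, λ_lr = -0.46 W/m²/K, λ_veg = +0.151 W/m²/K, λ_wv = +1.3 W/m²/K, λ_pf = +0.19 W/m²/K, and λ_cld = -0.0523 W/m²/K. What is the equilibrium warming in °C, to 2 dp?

2.78 °C

Net feedback parameter λ = (−3.11) + (-0.46) + (+0.151) + (+1.3) + (+0.19) + (-0.0523) = -1.9813 W/m²/K.
ΔT = −F/λ = −5.5/(-1.9813) = 2.78 °C.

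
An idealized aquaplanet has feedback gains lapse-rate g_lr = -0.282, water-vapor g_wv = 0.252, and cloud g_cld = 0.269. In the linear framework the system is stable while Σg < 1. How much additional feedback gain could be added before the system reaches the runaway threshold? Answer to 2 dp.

0.76

Current total gain = -0.282 + 0.252 + 0.269 = 0.239.
Margin to runaway = 1 − 0.239 = 0.76.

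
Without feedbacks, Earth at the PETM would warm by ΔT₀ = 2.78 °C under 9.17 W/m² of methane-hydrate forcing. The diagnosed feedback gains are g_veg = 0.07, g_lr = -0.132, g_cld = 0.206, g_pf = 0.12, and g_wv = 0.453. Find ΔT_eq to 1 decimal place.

9.8 °C

Total gain g = 0.07 − 0.132 + 0.206 + 0.12 + 0.453 = 0.717.
Amplification A = 1/(1 − 0.717) = 3.534.
ΔT = 2.78 × 3.534 = 9.8 °C.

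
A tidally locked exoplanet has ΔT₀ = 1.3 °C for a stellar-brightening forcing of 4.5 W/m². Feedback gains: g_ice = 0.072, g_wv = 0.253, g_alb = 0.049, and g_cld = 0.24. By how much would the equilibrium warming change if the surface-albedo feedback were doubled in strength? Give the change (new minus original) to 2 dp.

Original: g = 0.614, ΔT = 1.3/(1−0.614) = 3.3679 °C.
With doubled surface-albedo: g' = 0.663, ΔT' = 1.3/(1−0.663) = 3.8576 °C.
Change = 3.8576 − 3.3679 = 0.49 °C.

0.49 °C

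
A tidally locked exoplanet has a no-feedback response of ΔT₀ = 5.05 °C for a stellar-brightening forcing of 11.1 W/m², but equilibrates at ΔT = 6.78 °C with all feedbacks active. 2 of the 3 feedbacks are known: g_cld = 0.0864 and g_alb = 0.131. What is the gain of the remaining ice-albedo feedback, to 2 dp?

Amplification A = ΔT/ΔT₀ = 6.78/5.05 = 1.343.
Total gain g = 1 − 1/A = 1 − 1/1.343 = 0.2554.
Known gains sum to 0.0864 + 0.131 = 0.2174.
g_ice = 0.2554 − 0.2174 = 0.04.

0.04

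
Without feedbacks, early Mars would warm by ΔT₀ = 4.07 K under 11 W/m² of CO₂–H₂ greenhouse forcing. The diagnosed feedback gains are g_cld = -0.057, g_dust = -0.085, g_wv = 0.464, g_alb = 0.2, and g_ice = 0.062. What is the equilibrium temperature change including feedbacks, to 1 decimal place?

9.8 K

Total gain g = -0.057 − 0.085 + 0.464 + 0.2 + 0.062 = 0.584.
Amplification A = 1/(1 − 0.584) = 2.404.
ΔT = 4.07 × 2.404 = 9.8 K.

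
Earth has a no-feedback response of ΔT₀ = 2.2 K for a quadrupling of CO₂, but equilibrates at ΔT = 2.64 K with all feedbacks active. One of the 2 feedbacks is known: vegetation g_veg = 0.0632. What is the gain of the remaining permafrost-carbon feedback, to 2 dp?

0.10

Amplification A = ΔT/ΔT₀ = 2.64/2.2 = 1.2.
Total gain g = 1 − 1/A = 1 − 1/1.2 = 0.1667.
The known gain is 0.0632.
g_pf = 0.1667 − 0.0632 = 0.10.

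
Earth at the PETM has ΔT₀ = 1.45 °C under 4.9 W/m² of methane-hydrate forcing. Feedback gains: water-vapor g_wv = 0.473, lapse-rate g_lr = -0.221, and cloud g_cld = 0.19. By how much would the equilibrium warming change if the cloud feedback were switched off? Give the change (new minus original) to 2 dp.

-0.66 °C

Original: g = 0.442, ΔT = 1.45/(1−0.442) = 2.5986 °C.
Without cloud: g' = 0.252, ΔT' = 1.45/(1−0.252) = 1.9385 °C.
Change = 1.9385 − 2.5986 = -0.66 °C.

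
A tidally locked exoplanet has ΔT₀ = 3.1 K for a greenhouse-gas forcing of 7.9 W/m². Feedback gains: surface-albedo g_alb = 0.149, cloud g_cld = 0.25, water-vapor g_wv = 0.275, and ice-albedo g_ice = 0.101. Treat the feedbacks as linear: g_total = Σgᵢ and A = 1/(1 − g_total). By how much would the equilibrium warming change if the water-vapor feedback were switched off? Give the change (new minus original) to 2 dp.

Original: g = 0.775, ΔT = 3.1/(1−0.775) = 13.7778 K.
Without water-vapor: g' = 0.5, ΔT' = 3.1/(1−0.5) = 6.2000 K.
Change = 6.2000 − 13.7778 = -7.58 K.

-7.58 K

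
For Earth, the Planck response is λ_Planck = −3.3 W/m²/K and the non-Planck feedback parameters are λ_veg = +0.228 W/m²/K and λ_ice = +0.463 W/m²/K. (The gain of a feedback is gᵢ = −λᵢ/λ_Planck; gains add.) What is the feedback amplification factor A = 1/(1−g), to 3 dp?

1.265

Convert to gains: g_veg = 0.228/3.3 = 0.06909; g_ice = 0.463/3.3 = 0.1403.
Total gain g = 0.20939.
A = 1/(1 − 0.20939) = 1.265.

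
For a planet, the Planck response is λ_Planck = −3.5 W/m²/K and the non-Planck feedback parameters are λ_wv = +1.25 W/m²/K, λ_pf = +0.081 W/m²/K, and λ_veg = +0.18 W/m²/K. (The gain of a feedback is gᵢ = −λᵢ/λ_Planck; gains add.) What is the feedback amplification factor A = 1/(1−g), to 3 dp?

1.760

Convert to gains: g_wv = 1.25/3.5 = 0.3571; g_pf = 0.081/3.5 = 0.02314; g_veg = 0.18/3.5 = 0.05143.
Total gain g = 0.43167.
A = 1/(1 − 0.43167) = 1.760.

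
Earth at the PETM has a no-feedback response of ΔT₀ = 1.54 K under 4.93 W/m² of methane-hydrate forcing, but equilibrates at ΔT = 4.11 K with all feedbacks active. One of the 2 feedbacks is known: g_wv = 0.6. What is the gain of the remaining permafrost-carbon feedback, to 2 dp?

Amplification A = ΔT/ΔT₀ = 4.11/1.54 = 2.669.
Total gain g = 1 − 1/A = 1 − 1/2.669 = 0.6253.
The known gain is 0.6.
g_pf = 0.6253 − 0.6 = 0.03.

0.03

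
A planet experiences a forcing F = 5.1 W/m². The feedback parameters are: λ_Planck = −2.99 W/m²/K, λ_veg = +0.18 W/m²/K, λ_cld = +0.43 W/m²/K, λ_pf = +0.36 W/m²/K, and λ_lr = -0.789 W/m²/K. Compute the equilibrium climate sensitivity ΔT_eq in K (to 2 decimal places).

1.82 K

Net feedback parameter λ = (−2.99) + (+0.18) + (+0.43) + (+0.36) + (-0.789) = -2.809 W/m²/K.
ΔT = −F/λ = −5.1/(-2.809) = 1.82 K.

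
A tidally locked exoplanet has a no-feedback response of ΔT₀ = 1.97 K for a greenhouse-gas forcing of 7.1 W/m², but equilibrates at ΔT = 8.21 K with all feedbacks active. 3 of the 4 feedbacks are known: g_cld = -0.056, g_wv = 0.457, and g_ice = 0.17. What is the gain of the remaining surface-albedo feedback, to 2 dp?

Amplification A = ΔT/ΔT₀ = 8.21/1.97 = 4.168.
Total gain g = 1 − 1/A = 1 − 1/4.168 = 0.7601.
Known gains sum to -0.056 + 0.457 + 0.17 = 0.571.
g_alb = 0.7601 − 0.571 = 0.19.

0.19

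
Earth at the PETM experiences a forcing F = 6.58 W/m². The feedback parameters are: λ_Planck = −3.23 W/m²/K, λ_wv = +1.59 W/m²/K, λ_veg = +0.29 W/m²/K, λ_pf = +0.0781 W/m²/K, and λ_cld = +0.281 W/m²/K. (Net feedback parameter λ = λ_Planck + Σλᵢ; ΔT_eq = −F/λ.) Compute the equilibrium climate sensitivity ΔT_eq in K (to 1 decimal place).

6.6 K

Net feedback parameter λ = (−3.23) + (+1.59) + (+0.29) + (+0.0781) + (+0.281) = -0.9909 W/m²/K.
ΔT = −F/λ = −6.58/(-0.9909) = 6.6 K.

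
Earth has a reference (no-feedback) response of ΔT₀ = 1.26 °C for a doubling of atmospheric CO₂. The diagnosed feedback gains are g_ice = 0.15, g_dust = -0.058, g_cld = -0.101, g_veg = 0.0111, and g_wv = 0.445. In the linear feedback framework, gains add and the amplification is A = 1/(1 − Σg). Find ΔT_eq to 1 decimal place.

Total gain g = 0.15 − 0.058 − 0.101 + 0.0111 + 0.445 = 0.4471.
Amplification A = 1/(1 − 0.4471) = 1.809.
ΔT = 1.26 × 1.809 = 2.3 °C.

2.3 °C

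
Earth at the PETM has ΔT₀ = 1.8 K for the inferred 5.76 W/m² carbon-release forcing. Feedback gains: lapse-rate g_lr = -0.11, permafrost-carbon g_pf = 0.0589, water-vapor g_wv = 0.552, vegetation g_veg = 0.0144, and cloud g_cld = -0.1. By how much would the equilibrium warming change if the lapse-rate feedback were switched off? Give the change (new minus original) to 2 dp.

Original: g = 0.4153, ΔT = 1.8/(1−0.4153) = 3.0785 K.
Without lapse-rate: g' = 0.5253, ΔT' = 1.8/(1−0.5253) = 3.7919 K.
Change = 3.7919 − 3.0785 = 0.71 K.

0.71 K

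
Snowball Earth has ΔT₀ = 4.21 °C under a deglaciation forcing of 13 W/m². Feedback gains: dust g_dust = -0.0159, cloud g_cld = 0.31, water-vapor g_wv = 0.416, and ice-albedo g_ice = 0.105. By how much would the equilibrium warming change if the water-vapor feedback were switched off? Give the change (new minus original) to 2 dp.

-15.76 °C

Original: g = 0.8151, ΔT = 4.21/(1−0.8151) = 22.7691 °C.
Without water-vapor: g' = 0.3991, ΔT' = 4.21/(1−0.3991) = 7.0062 °C.
Change = 7.0062 − 22.7691 = -15.76 °C.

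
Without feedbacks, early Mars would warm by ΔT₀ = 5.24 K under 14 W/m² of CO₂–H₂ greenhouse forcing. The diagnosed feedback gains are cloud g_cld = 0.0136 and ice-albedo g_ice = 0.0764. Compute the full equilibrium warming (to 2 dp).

Total gain g = 0.0136 + 0.0764 = 0.09.
Amplification A = 1/(1 − 0.09) = 1.099.
ΔT = 5.24 × 1.099 = 5.76 K.

5.76 K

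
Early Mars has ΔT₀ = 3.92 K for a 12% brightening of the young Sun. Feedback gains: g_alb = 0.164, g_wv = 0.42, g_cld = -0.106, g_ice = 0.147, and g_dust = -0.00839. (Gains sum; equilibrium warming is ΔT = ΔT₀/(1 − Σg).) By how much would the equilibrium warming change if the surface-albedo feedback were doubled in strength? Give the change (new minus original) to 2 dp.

7.64 K

Original: g = 0.61661, ΔT = 3.92/(1−0.61661) = 10.2246 K.
With doubled surface-albedo: g' = 0.78061, ΔT' = 3.92/(1−0.78061) = 17.8677 K.
Change = 17.8677 − 10.2246 = 7.64 K.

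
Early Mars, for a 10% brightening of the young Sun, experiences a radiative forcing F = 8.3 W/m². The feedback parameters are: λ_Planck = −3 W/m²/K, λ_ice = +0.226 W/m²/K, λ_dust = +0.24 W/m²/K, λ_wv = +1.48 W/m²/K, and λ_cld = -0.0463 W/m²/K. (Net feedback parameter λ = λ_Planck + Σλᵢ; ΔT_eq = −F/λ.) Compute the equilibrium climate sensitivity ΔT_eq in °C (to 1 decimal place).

Net feedback parameter λ = (−3) + (+0.226) + (+0.24) + (+1.48) + (-0.0463) = -1.1003 W/m²/K.
ΔT = −F/λ = −8.3/(-1.1003) = 7.5 °C.

7.5 °C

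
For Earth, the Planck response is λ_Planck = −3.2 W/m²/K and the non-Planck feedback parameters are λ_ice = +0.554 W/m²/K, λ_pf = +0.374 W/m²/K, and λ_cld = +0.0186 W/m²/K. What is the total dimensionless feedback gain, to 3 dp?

0.296

Convert to gains: g_ice = 0.554/3.2 = 0.1731; g_pf = 0.374/3.2 = 0.1169; g_cld = 0.0186/3.2 = 0.005812.
Total gain g = 0.295812.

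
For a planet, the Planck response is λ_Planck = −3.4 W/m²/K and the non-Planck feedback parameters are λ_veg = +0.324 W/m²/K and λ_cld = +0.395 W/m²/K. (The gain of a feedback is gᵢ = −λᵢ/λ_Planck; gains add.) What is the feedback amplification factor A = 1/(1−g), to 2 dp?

Convert to gains: g_veg = 0.324/3.4 = 0.09529; g_cld = 0.395/3.4 = 0.1162.
Total gain g = 0.21149.
A = 1/(1 − 0.21149) = 1.27.

1.27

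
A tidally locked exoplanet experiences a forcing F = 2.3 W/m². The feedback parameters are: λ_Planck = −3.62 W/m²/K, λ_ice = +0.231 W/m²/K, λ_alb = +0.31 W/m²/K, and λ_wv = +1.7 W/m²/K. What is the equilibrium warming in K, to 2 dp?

Net feedback parameter λ = (−3.62) + (+0.231) + (+0.31) + (+1.7) = -1.379 W/m²/K.
ΔT = −F/λ = −2.3/(-1.379) = 1.67 K.

1.67 K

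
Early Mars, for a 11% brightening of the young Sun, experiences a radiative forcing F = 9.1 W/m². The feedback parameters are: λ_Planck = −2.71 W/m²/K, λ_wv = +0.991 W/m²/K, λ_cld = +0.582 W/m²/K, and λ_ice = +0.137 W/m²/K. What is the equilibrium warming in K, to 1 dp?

Net feedback parameter λ = (−2.71) + (+0.991) + (+0.582) + (+0.137) = -1 W/m²/K.
ΔT = −F/λ = −9.1/(-1) = 9.1 K.

9.1 K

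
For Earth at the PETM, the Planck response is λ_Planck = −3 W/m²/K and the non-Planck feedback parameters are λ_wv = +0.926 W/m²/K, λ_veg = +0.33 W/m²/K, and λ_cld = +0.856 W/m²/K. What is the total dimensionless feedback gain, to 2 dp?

Convert to gains: g_wv = 0.926/3 = 0.3087; g_veg = 0.33/3 = 0.11; g_cld = 0.856/3 = 0.2853.
Total gain g = 0.704.

0.70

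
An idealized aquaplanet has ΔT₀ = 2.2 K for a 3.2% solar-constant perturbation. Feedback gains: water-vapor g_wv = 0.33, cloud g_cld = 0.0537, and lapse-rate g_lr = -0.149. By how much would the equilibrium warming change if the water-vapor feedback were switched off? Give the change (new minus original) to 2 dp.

Original: g = 0.2347, ΔT = 2.2/(1−0.2347) = 2.8747 K.
Without water-vapor: g' = -0.0953, ΔT' = 2.2/(1+0.0953) = 2.0086 K.
Change = 2.0086 − 2.8747 = -0.87 K.

-0.87 K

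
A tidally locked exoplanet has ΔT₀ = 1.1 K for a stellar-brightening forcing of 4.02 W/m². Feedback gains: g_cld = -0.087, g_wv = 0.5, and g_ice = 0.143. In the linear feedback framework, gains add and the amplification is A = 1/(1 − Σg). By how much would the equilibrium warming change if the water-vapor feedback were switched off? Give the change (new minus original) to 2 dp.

-1.31 K

Original: g = 0.556, ΔT = 1.1/(1−0.556) = 2.4775 K.
Without water-vapor: g' = 0.056, ΔT' = 1.1/(1−0.056) = 1.1653 K.
Change = 1.1653 − 2.4775 = -1.31 K.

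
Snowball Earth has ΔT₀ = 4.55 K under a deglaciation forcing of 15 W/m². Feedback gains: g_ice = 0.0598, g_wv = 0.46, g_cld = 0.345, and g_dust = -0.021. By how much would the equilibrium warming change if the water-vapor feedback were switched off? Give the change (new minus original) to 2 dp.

-21.75 K

Original: g = 0.8438, ΔT = 4.55/(1−0.8438) = 29.1293 K.
Without water-vapor: g' = 0.3838, ΔT' = 4.55/(1−0.3838) = 7.3840 K.
Change = 7.3840 − 29.1293 = -21.75 K.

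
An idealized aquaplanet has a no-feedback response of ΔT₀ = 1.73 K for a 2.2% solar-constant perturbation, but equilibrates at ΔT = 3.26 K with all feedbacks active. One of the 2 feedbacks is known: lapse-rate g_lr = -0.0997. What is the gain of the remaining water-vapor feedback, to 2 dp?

0.57

Amplification A = ΔT/ΔT₀ = 3.26/1.73 = 1.884.
Total gain g = 1 − 1/A = 1 − 1/1.884 = 0.4692.
The known gain is -0.0997.
g_wv = 0.4692 + 0.0997 = 0.57.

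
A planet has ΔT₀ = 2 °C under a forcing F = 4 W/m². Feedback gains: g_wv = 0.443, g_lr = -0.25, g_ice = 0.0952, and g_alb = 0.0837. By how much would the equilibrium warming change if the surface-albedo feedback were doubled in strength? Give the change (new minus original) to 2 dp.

Original: g = 0.3719, ΔT = 2/(1−0.3719) = 3.1842 °C.
With doubled surface-albedo: g' = 0.4556, ΔT' = 2/(1−0.4556) = 3.6738 °C.
Change = 3.6738 − 3.1842 = 0.49 °C.

0.49 °C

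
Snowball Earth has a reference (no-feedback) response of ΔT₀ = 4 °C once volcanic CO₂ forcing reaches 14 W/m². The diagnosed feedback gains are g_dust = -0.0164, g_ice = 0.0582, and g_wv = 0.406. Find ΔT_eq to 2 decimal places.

Total gain g = -0.0164 + 0.0582 + 0.406 = 0.4478.
Amplification A = 1/(1 − 0.4478) = 1.811.
ΔT = 4 × 1.811 = 7.24 °C.

7.24 °C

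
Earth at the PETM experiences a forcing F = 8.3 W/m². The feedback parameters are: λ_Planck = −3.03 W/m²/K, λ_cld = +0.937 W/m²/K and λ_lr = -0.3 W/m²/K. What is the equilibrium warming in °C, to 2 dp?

3.47 °C

Net feedback parameter λ = (−3.03) + (+0.937) + (-0.3) = -2.393 W/m²/K.
ΔT = −F/λ = −8.3/(-2.393) = 3.47 °C.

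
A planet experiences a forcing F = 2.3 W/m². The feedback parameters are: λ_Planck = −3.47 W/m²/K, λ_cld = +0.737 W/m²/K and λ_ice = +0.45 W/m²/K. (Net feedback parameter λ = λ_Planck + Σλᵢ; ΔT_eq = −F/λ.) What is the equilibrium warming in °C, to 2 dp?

1.01 °C

Net feedback parameter λ = (−3.47) + (+0.737) + (+0.45) = -2.283 W/m²/K.
ΔT = −F/λ = −2.3/(-2.283) = 1.01 °C.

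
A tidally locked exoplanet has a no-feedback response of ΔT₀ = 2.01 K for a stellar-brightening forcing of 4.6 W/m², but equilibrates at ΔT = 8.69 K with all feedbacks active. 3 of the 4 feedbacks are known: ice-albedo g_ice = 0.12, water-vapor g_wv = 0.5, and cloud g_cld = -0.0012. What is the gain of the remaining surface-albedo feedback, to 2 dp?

Amplification A = ΔT/ΔT₀ = 8.69/2.01 = 4.323.
Total gain g = 1 − 1/A = 1 − 1/4.323 = 0.7687.
Known gains sum to 0.12 + 0.5 − 0.0012 = 0.6188.
g_alb = 0.7687 − 0.6188 = 0.15.

0.15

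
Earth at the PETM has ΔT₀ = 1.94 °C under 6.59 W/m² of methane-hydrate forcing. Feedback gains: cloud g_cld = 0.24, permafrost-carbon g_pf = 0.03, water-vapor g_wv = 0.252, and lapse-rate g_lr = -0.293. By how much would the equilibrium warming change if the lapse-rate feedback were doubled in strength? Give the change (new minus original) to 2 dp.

-0.69 °C

Original: g = 0.229, ΔT = 1.94/(1−0.229) = 2.5162 °C.
With doubled lapse-rate: g' = -0.064, ΔT' = 1.94/(1+0.064) = 1.8233 °C.
Change = 1.8233 − 2.5162 = -0.69 °C.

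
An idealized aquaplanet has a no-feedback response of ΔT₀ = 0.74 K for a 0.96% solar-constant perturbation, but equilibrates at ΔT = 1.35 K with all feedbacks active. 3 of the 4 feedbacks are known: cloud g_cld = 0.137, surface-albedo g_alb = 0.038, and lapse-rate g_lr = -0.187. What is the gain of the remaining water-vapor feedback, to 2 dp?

Amplification A = ΔT/ΔT₀ = 1.35/0.74 = 1.824.
Total gain g = 1 − 1/A = 1 − 1/1.824 = 0.4518.
Known gains sum to 0.137 + 0.038 − 0.187 = -0.012.
g_wv = 0.4518 + 0.012 = 0.46.

0.46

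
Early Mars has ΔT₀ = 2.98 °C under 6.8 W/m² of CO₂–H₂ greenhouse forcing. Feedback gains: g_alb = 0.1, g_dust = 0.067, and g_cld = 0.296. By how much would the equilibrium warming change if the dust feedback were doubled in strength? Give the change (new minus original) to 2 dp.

0.79 °C

Original: g = 0.463, ΔT = 2.98/(1−0.463) = 5.5493 °C.
With doubled dust: g' = 0.53, ΔT' = 2.98/(1−0.53) = 6.3404 °C.
Change = 6.3404 − 5.5493 = 0.79 °C.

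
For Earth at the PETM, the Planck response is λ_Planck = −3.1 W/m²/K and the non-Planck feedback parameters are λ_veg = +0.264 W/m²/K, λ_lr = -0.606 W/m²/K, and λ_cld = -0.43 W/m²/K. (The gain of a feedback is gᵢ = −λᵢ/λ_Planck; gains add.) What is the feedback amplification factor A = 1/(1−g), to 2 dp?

Convert to gains: g_veg = 0.264/3.1 = 0.08516; g_lr = -0.606/3.1 = -0.1955; g_cld = -0.43/3.1 = -0.1387.
Total gain g = -0.24904.
A = 1/(1 + 0.24904) = 0.80.

0.80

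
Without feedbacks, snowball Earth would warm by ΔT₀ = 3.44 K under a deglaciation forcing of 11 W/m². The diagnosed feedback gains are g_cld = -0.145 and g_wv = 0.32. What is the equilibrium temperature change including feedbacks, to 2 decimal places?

4.17 K

Total gain g = -0.145 + 0.32 = 0.175.
Amplification A = 1/(1 − 0.175) = 1.212.
ΔT = 3.44 × 1.212 = 4.17 K.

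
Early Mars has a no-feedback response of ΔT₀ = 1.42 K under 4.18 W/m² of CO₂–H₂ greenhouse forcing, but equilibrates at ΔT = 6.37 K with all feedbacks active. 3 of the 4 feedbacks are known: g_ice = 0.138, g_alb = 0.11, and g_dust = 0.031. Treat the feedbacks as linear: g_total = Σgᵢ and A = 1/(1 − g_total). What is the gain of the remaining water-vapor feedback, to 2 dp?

0.50

Amplification A = ΔT/ΔT₀ = 6.37/1.42 = 4.486.
Total gain g = 1 − 1/A = 1 − 1/4.486 = 0.7771.
Known gains sum to 0.138 + 0.11 + 0.031 = 0.279.
g_wv = 0.7771 − 0.279 = 0.50.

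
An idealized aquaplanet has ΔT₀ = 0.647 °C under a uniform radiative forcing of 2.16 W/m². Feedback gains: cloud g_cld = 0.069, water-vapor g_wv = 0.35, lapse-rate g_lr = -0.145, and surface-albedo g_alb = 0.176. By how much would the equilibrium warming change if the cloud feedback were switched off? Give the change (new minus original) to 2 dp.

Original: g = 0.45, ΔT = 0.647/(1−0.45) = 1.1764 °C.
Without cloud: g' = 0.381, ΔT' = 0.647/(1−0.381) = 1.0452 °C.
Change = 1.0452 − 1.1764 = -0.13 °C.

-0.13 °C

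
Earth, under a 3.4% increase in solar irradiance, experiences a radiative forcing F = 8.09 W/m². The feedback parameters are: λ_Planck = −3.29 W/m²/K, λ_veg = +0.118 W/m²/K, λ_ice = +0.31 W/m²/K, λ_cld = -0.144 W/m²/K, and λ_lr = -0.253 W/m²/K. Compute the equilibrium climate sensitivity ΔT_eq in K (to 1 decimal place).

Net feedback parameter λ = (−3.29) + (+0.118) + (+0.31) + (-0.144) + (-0.253) = -3.259 W/m²/K.
ΔT = −F/λ = −8.09/(-3.259) = 2.5 K.

2.5 K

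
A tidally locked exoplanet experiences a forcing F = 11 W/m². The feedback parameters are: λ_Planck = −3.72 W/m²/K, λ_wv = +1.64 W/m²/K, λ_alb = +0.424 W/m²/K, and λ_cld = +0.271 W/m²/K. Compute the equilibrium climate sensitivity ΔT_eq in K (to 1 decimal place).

Net feedback parameter λ = (−3.72) + (+1.64) + (+0.424) + (+0.271) = -1.385 W/m²/K.
ΔT = −F/λ = −11/(-1.385) = 7.9 K.

7.9 K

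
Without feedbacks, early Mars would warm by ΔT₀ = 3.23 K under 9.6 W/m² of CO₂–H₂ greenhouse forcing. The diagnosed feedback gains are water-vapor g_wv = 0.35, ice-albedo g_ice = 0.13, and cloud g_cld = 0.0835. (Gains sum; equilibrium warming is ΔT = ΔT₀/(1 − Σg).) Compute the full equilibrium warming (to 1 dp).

Total gain g = 0.35 + 0.13 + 0.0835 = 0.5635.
Amplification A = 1/(1 − 0.5635) = 2.291.
ΔT = 3.23 × 2.291 = 7.4 K.

7.4 K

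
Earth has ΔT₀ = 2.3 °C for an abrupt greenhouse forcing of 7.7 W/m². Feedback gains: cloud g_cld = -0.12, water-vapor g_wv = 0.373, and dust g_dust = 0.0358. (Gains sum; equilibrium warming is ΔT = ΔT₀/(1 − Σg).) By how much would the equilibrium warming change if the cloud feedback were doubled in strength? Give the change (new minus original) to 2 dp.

Original: g = 0.2888, ΔT = 2.3/(1−0.2888) = 3.2340 °C.
With doubled cloud: g' = 0.1688, ΔT' = 2.3/(1−0.1688) = 2.7671 °C.
Change = 2.7671 − 3.2340 = -0.47 °C.

-0.47 °C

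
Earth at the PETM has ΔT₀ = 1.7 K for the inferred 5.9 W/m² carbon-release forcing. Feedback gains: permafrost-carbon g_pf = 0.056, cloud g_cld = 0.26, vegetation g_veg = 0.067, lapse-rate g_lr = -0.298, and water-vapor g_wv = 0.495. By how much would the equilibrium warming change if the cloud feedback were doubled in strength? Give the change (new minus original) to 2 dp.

6.58 K

Original: g = 0.58, ΔT = 1.7/(1−0.58) = 4.0476 K.
With doubled cloud: g' = 0.84, ΔT' = 1.7/(1−0.84) = 10.6250 K.
Change = 10.6250 − 4.0476 = 6.58 K.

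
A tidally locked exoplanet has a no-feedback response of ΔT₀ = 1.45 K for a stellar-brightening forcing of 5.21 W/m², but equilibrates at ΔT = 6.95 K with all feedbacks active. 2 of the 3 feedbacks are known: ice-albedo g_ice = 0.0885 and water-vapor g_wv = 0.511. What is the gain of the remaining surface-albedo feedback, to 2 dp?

0.19

Amplification A = ΔT/ΔT₀ = 6.95/1.45 = 4.793.
Total gain g = 1 − 1/A = 1 − 1/4.793 = 0.7914.
Known gains sum to 0.0885 + 0.511 = 0.5995.
g_alb = 0.7914 − 0.5995 = 0.19.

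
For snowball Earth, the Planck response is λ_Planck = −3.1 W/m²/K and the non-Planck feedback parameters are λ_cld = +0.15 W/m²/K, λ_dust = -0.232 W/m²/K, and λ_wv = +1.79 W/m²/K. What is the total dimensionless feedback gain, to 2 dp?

Convert to gains: g_cld = 0.15/3.1 = 0.04839; g_dust = -0.232/3.1 = -0.07484; g_wv = 1.79/3.1 = 0.5774.
Total gain g = 0.55095.

0.55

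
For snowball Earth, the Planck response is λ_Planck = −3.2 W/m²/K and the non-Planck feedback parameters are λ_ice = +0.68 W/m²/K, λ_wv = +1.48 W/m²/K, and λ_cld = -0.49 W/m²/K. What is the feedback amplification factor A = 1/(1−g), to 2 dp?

2.09

Convert to gains: g_ice = 0.68/3.2 = 0.2125; g_wv = 1.48/3.2 = 0.4625; g_cld = -0.49/3.2 = -0.1531.
Total gain g = 0.5219.
A = 1/(1 − 0.5219) = 2.09.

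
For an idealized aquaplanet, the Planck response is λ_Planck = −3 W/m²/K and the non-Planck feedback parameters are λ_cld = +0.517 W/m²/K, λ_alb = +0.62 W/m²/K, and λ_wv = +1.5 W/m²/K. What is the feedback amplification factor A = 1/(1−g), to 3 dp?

8.264

Convert to gains: g_cld = 0.517/3 = 0.1723; g_alb = 0.62/3 = 0.2067; g_wv = 1.5/3 = 0.5.
Total gain g = 0.879.
A = 1/(1 − 0.879) = 8.264.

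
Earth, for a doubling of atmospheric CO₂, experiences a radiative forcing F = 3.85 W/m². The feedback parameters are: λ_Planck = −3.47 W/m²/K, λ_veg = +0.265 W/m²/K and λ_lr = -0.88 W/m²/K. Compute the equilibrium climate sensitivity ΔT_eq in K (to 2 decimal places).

0.94 K

Net feedback parameter λ = (−3.47) + (+0.265) + (-0.88) = -4.085 W/m²/K.
ΔT = −F/λ = −3.85/(-4.085) = 0.94 K.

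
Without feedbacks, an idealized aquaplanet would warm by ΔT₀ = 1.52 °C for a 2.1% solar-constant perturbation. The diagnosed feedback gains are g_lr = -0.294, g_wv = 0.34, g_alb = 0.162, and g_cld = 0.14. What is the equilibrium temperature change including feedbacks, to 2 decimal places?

2.33 °C

Total gain g = -0.294 + 0.34 + 0.162 + 0.14 = 0.348.
Amplification A = 1/(1 − 0.348) = 1.534.
ΔT = 1.52 × 1.534 = 2.33 °C.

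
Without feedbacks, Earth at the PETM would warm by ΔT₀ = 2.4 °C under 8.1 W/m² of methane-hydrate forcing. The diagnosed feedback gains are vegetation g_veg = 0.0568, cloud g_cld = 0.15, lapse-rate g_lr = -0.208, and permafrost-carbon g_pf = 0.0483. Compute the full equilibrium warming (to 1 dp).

Total gain g = 0.0568 + 0.15 − 0.208 + 0.0483 = 0.0471.
Amplification A = 1/(1 − 0.0471) = 1.049.
ΔT = 2.4 × 1.049 = 2.5 °C.

2.5 °C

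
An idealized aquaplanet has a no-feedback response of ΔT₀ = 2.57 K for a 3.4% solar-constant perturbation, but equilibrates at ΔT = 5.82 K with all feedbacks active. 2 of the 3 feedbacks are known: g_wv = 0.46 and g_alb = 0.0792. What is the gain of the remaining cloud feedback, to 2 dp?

Amplification A = ΔT/ΔT₀ = 5.82/2.57 = 2.265.
Total gain g = 1 − 1/A = 1 − 1/2.265 = 0.5585.
Known gains sum to 0.46 + 0.0792 = 0.5392.
g_cld = 0.5585 − 0.5392 = 0.02.

0.02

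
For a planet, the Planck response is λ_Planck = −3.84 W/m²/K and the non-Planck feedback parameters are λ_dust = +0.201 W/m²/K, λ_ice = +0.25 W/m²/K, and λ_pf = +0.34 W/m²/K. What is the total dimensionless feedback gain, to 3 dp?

0.206

Convert to gains: g_dust = 0.201/3.84 = 0.05234; g_ice = 0.25/3.84 = 0.0651; g_pf = 0.34/3.84 = 0.08854.
Total gain g = 0.20598.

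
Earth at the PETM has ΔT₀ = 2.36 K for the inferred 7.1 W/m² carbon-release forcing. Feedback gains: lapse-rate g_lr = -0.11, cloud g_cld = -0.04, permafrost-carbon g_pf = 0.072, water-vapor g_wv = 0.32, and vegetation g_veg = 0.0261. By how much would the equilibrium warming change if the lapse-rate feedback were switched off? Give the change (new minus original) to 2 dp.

Original: g = 0.2681, ΔT = 2.36/(1−0.2681) = 3.2245 K.
Without lapse-rate: g' = 0.3781, ΔT' = 2.36/(1−0.3781) = 3.7948 K.
Change = 3.7948 − 3.2245 = 0.57 K.

0.57 K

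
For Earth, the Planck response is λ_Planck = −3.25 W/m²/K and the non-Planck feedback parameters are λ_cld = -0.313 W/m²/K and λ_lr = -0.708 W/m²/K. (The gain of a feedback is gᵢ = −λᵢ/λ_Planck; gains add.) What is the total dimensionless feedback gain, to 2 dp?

-0.31

Convert to gains: g_cld = -0.313/3.25 = -0.09631; g_lr = -0.708/3.25 = -0.2178.
Total gain g = -0.31411.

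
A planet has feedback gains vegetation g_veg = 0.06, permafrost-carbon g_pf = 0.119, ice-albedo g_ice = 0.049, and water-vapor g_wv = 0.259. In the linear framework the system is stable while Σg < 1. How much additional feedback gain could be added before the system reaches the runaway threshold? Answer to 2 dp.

Current total gain = 0.06 + 0.119 + 0.049 + 0.259 = 0.487.
Margin to runaway = 1 − 0.487 = 0.51.

0.51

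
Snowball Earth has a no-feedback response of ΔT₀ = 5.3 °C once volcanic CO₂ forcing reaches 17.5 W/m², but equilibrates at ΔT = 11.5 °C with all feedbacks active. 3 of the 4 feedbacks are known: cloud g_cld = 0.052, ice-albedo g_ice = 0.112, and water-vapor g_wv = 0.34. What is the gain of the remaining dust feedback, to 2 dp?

0.04

Amplification A = ΔT/ΔT₀ = 11.5/5.3 = 2.17.
Total gain g = 1 − 1/A = 1 − 1/2.17 = 0.5392.
Known gains sum to 0.052 + 0.112 + 0.34 = 0.504.
g_dust = 0.5392 − 0.504 = 0.04.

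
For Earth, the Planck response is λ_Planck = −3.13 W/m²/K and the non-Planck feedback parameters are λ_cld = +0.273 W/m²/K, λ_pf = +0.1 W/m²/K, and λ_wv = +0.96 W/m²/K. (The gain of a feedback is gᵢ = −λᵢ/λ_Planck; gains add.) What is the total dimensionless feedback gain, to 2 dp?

Convert to gains: g_cld = 0.273/3.13 = 0.08722; g_pf = 0.1/3.13 = 0.03195; g_wv = 0.96/3.13 = 0.3067.
Total gain g = 0.42587.

0.43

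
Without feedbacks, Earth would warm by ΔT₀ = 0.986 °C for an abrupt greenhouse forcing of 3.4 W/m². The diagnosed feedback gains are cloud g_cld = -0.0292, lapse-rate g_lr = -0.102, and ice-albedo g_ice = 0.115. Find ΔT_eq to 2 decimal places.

0.97 °C

Total gain g = -0.0292 − 0.102 + 0.115 = -0.0162.
Amplification A = 1/(1 + 0.0162) = 0.9841.
ΔT = 0.986 × 0.9841 = 0.97 °C.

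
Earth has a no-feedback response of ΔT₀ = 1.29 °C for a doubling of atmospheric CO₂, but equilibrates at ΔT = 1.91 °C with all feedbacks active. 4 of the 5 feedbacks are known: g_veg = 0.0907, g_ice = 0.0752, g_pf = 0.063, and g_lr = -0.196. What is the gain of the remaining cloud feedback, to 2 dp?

Amplification A = ΔT/ΔT₀ = 1.91/1.29 = 1.481.
Total gain g = 1 − 1/A = 1 − 1/1.481 = 0.3248.
Known gains sum to 0.0907 + 0.0752 + 0.063 − 0.196 = 0.0329.
g_cld = 0.3248 − 0.0329 = 0.29.

0.29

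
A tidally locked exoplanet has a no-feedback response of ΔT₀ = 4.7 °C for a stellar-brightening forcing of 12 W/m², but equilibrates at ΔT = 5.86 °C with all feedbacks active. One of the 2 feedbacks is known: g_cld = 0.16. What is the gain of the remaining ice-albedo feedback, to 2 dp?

Amplification A = ΔT/ΔT₀ = 5.86/4.7 = 1.247.
Total gain g = 1 − 1/A = 1 − 1/1.247 = 0.1981.
The known gain is 0.16.
g_ice = 0.1981 − 0.16 = 0.04.

0.04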